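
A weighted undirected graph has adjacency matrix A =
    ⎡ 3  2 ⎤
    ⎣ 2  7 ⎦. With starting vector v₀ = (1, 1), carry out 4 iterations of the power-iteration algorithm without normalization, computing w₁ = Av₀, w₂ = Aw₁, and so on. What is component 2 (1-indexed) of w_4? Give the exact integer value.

w1 = Av₀ = (3·1 + 2·1; 2·1 + 7·1) = (5, 9)
w2 = Aw1 = (3·5 + 2·9; 2·5 + 7·9) = (33, 73)
w3 = Aw2 = (245, 577)
w4 = Aw3 = (1889, 4529)
The requested component of w4 is 4529.

4529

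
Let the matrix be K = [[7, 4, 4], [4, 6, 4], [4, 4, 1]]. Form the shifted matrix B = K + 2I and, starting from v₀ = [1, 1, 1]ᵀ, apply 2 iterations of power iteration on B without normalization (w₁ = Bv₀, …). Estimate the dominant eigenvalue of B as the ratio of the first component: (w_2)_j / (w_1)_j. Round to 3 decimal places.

B = K + 2I has rows (9, 4, 4); (4, 8, 4); (4, 4, 3)
w1 = Bv₀ = (9·1 + 4·1 + 4·1; 4·1 + 8·1 + 4·1; 4·1 + 4·1 + 3·1) = (17, 16, 11)
w2 = Bw1 = (9·17 + 4·16 + 4·11; 4·17 + 8·16 + 4·11; 4·17 + 4·16 + 3·11) = (261, 240, 165)
Ratio: 261/17 = 15.353

15.353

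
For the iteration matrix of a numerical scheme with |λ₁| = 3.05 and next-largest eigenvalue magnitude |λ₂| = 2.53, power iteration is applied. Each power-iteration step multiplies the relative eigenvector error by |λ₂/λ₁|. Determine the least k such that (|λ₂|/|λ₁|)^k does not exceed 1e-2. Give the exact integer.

25

|λ₂/λ₁| = 2.53/3.05 = 0.82951
Need k ≥ ln(1e-2) / ln(0.82951) = -4.6052 / -0.1869 ≈ 24.637
Smallest integer k satisfying the bound: 25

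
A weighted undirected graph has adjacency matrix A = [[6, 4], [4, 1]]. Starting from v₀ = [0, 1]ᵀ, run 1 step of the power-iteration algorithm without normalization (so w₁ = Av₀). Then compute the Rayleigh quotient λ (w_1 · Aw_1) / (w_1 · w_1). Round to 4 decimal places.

w1 = Av₀ = (4, 1)
Aw1 = (28, 17)
w1·Aw1 = 4·28 + 1·17 = 129; w1·w1 = 4·4 + 1·1 = 17
λ ≈ 129/17 = 7.5882

λ ≈ 7.5882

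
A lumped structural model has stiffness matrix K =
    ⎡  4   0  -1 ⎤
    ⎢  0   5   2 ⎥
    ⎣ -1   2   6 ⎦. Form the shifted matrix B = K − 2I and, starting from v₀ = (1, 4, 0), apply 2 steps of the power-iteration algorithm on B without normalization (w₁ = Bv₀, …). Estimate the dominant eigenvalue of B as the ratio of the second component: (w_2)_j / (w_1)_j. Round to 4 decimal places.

B = K − 2I has rows (2, 0, -1); (0, 3, 2); (-1, 2, 4)
w1 = Bv₀ = (2·1 + 0·4 + (-1)·0; 0·1 + 3·4 + 2·0; (-1)·1 + 2·4 + 4·0) = (2, 12, 7)
w2 = Bw1 = (2·2 + 0·12 + (-1)·7; 0·2 + 3·12 + 2·7; (-1)·2 + 2·12 + 4·7) = (-3, 50, 50)
Ratio: 50/12 = 4.1667

μ ≈ 4.1667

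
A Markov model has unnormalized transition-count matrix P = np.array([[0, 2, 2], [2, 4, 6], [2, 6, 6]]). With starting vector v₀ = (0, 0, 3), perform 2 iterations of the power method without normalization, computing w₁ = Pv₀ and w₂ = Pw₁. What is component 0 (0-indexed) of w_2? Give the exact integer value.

w1 = Pv₀ = (0·0 + 2·0 + 2·3; 2·0 + 4·0 + 6·3; 2·0 + 6·0 + 6·3) = (6, 18, 18)
w2 = Pw1 = (0·6 + 2·18 + 2·18; 2·6 + 4·18 + 6·18; 2·6 + 6·18 + 6·18) = (72, 192, 228)
The requested component of w2 is 72.

72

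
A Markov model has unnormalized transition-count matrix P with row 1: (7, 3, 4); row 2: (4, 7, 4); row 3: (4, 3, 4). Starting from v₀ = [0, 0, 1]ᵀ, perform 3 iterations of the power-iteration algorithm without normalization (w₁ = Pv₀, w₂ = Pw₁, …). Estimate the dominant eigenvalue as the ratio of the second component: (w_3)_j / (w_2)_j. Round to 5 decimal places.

13.66667

w1 = Pv₀ = (7·0 + 3·0 + 4·1; 4·0 + 7·0 + 4·1; 4·0 + 3·0 + 4·1) = (4, 4, 4)
w2 = Pw1 = (7·4 + 3·4 + 4·4; 4·4 + 7·4 + 4·4; 4·4 + 3·4 + 4·4) = (56, 60, 44)
w3 = Pw2 = (748, 820, 580)
Ratio at component: 820 / 60 = 13.66667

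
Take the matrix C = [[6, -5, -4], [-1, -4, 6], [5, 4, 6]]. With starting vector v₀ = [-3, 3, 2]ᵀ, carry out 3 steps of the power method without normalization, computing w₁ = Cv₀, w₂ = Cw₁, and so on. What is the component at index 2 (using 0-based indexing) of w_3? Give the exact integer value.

-1987

w1 = Cv₀ = (6·(-3) + (-5)·3 + (-4)·2; (-1)·(-3) + (-4)·3 + 6·2; 5·(-3) + 4·3 + 6·2) = (-41, 3, 9)
w2 = Cw1 = (6·(-41) + (-5)·3 + (-4)·9; (-1)·(-41) + (-4)·3 + 6·9; 5·(-41) + 4·3 + 6·9) = (-297, 83, -139)
w3 = Cw2 = (-1641, -869, -1987)
The requested component of w3 is -1987.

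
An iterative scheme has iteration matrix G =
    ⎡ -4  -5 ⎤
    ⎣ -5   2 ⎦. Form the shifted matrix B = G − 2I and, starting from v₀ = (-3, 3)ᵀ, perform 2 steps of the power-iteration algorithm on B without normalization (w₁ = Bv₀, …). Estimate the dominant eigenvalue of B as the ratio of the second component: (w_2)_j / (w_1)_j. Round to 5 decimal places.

B = G − 2I has rows (-6, -5); (-5, 0)
w1 = Bv₀ = ((-6)·(-3) + (-5)·3; (-5)·(-3) + 0·3) = (3, 15)
w2 = Bw1 = ((-6)·3 + (-5)·15; (-5)·3 + 0·15) = (-93, -15)
Ratio: -15/15 = -1.00000

μ ≈ -1.00000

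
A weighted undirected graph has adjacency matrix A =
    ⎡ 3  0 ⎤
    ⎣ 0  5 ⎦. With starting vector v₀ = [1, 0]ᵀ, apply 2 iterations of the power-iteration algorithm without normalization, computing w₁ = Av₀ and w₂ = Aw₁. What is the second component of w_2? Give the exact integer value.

0

w1 = Av₀ = (3, 0)
w2 = Aw1 = (9, 0)
The requested component of w2 is 0.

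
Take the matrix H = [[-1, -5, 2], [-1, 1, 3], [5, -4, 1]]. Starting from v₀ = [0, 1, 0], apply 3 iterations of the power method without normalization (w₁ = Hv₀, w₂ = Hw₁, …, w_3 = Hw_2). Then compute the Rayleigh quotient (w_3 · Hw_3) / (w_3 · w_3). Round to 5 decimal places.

λ ≈ -0.03327

w1 = Hv₀ = (-5, 1, -4)
w2 = Hw1 = (-8, -6, -33)
w3 = Hw2 = (-28, -97, -49)
Hw3 = (415, -216, 199)
w3·Hw3 = (-28)·415 + (-97)·(-216) + (-49)·199 = -419; w3·w3 = (-28)·(-28) + (-97)·(-97) + (-49)·(-49) = 12594
λ ≈ -419/12594 = -0.03327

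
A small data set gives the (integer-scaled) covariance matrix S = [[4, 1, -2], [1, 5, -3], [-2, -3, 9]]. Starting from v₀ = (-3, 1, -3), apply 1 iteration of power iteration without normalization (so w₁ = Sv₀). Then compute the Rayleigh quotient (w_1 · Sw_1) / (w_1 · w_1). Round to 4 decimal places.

9.5332

w1 = Sv₀ = (4·(-3) + 1·1 + (-2)·(-3); 1·(-3) + 5·1 + (-3)·(-3); (-2)·(-3) + (-3)·1 + 9·(-3)) = (-5, 11, -24)
Sw1 = (39, 122, -239)
w1·Sw1 = (-5)·39 + 11·122 + (-24)·(-239) = 6883; w1·w1 = (-5)·(-5) + 11·11 + (-24)·(-24) = 722
λ ≈ 6883/722 = 9.5332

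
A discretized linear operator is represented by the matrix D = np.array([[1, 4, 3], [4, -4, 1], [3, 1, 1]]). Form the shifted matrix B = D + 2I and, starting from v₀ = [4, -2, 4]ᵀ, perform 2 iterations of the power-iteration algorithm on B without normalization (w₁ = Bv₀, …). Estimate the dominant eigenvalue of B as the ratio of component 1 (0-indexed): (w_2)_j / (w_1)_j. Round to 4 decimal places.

μ ≈ 1.5833

B = D + 2I has rows (3, 4, 3); (4, -2, 1); (3, 1, 3)
w1 = Bv₀ = (3·4 + 4·(-2) + 3·4; 4·4 + (-2)·(-2) + 1·4; 3·4 + 1·(-2) + 3·4) = (16, 24, 22)
w2 = Bw1 = (3·16 + 4·24 + 3·22; 4·16 + (-2)·24 + 1·22; 3·16 + 1·24 + 3·22) = (210, 38, 138)
Ratio: 38/24 = 1.5833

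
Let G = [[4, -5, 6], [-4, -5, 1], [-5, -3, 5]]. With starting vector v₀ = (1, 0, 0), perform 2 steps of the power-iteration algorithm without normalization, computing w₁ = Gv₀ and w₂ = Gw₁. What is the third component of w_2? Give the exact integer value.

-33

w1 = Gv₀ = (4, -4, -5)
w2 = Gw1 = (6, -1, -33)
The requested component of w2 is -33.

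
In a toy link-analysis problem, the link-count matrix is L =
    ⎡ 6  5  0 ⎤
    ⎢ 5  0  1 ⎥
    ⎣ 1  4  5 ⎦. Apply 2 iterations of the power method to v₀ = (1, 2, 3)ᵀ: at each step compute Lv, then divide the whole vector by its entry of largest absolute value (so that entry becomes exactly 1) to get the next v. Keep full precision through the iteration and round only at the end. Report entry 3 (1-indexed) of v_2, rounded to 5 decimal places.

Lv0 = (16.000000, 8.000000, 24.000000); divide by 24.000000 → v1 = (0.666667, 0.333333, 1.000000)
Lv1 = (5.666667, 4.333333, 7.000000); divide by 7.000000 → v2 = (0.809524, 0.619048, 1.000000)
Requested entry of v2: 168/168 = 1.00000

1.00000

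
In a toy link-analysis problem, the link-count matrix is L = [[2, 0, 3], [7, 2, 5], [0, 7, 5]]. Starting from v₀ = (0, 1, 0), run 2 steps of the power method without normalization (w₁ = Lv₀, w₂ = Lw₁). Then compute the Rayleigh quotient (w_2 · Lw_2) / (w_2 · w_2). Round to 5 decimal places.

w1 = Lv₀ = (2·0 + 0·1 + 3·0; 7·0 + 2·1 + 5·0; 0·0 + 7·1 + 5·0) = (0, 2, 7)
w2 = Lw1 = (2·0 + 0·2 + 3·7; 7·0 + 2·2 + 5·7; 0·0 + 7·2 + 5·7) = (21, 39, 49)
Lw2 = (189, 470, 518)
w2·Lw2 = 21·189 + 39·470 + 49·518 = 47681; w2·w2 = 21·21 + 39·39 + 49·49 = 4363
λ ≈ 47681/4363 = 10.92849

λ ≈ 10.92849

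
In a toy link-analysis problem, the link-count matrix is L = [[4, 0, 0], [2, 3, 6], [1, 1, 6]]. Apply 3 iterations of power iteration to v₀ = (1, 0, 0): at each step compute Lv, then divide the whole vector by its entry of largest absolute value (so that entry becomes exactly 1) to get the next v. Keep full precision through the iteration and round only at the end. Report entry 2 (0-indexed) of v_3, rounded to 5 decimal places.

0.65854

Lv0 = (4.000000, 2.000000, 1.000000); divide by 4.000000 → v1 = (1.000000, 0.500000, 0.250000)
Lv1 = (4.000000, 5.000000, 3.000000); divide by 5.000000 → v2 = (0.800000, 1.000000, 0.600000)
Lv2 = (3.200000, 8.200000, 5.400000); divide by 8.200000 → v3 = (0.390244, 1.000000, 0.658537)
Requested entry of v3: 108/164 = 0.65854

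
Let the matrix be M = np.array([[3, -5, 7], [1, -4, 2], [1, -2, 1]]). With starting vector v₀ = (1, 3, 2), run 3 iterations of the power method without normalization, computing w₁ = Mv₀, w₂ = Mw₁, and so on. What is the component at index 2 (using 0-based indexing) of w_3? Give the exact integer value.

-15

w1 = Mv₀ = (3·1 + (-5)·3 + 7·2; 1·1 + (-4)·3 + 2·2; 1·1 + (-2)·3 + 1·2) = (2, -7, -3)
w2 = Mw1 = (3·2 + (-5)·(-7) + 7·(-3); 1·2 + (-4)·(-7) + 2·(-3); 1·2 + (-2)·(-7) + 1·(-3)) = (20, 24, 13)
w3 = Mw2 = (31, -50, -15)
The requested component of w3 is -15.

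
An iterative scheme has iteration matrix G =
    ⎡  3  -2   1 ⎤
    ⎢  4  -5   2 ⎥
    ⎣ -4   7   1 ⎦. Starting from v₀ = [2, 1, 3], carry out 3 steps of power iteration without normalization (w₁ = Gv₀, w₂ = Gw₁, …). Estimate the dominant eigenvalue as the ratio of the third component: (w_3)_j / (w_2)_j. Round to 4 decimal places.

w1 = Gv₀ = (3·2 + (-2)·1 + 1·3; 4·2 + (-5)·1 + 2·3; (-4)·2 + 7·1 + 1·3) = (7, 9, 2)
w2 = Gw1 = (3·7 + (-2)·9 + 1·2; 4·7 + (-5)·9 + 2·2; (-4)·7 + 7·9 + 1·2) = (5, -13, 37)
w3 = Gw2 = (78, 159, -74)
Ratio at component: -74 / 37 = -2.0000

λ ≈ -2.0000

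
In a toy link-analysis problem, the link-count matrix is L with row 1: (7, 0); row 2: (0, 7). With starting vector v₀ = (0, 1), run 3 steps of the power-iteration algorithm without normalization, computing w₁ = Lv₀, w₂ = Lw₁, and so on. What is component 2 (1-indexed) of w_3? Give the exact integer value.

w1 = Lv₀ = (7·0 + 0·1; 0·0 + 7·1) = (0, 7)
w2 = Lw1 = (7·0 + 0·7; 0·0 + 7·7) = (0, 49)
w3 = Lw2 = (0, 343)
The requested component of w3 is 343.

343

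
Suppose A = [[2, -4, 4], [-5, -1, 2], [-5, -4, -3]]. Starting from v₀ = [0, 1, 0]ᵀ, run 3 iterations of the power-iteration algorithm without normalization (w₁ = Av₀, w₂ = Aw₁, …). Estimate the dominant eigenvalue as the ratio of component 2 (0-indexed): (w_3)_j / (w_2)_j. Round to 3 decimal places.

λ ≈ -1.667

w1 = Av₀ = (-4, -1, -4)
w2 = Aw1 = (-20, 13, 36)
w3 = Aw2 = (52, 159, -60)
Ratio at component: -60 / 36 = -1.667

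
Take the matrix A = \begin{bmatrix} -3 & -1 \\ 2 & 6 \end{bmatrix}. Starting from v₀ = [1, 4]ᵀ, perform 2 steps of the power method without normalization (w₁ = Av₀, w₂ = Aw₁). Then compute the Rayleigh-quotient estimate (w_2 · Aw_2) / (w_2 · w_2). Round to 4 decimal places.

w1 = Av₀ = ((-3)·1 + (-1)·4; 2·1 + 6·4) = (-7, 26)
w2 = Aw1 = ((-3)·(-7) + (-1)·26; 2·(-7) + 6·26) = (-5, 142)
Aw2 = (-127, 842)
w2·Aw2 = (-5)·(-127) + 142·842 = 120199; w2·w2 = (-5)·(-5) + 142·142 = 20189
λ ≈ 120199/20189 = 5.9537

λ ≈ 5.9537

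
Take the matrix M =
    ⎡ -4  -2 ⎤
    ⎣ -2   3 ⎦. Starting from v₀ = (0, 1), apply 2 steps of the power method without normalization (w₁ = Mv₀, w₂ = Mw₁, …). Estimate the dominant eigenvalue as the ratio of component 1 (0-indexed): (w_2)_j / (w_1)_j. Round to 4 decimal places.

w1 = Mv₀ = ((-4)·0 + (-2)·1; (-2)·0 + 3·1) = (-2, 3)
w2 = Mw1 = ((-4)·(-2) + (-2)·3; (-2)·(-2) + 3·3) = (2, 13)
Ratio at component: 13 / 3 = 4.3333

4.3333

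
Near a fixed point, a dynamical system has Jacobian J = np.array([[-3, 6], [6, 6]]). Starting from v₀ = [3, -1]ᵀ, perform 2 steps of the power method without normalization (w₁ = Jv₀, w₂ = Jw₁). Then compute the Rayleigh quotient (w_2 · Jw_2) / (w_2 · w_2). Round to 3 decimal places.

λ ≈ -4.595

w1 = Jv₀ = (-15, 12)
w2 = Jw1 = (117, -18)
Jw2 = (-459, 594)
w2·Jw2 = 117·(-459) + (-18)·594 = -64395; w2·w2 = 117·117 + (-18)·(-18) = 14013
λ ≈ -64395/14013 = -4.595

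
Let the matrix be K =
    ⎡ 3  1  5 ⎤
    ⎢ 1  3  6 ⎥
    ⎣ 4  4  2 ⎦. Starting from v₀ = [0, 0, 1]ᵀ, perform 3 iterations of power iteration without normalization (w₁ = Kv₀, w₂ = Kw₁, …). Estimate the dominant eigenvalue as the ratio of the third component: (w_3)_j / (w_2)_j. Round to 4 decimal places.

λ ≈ 7.5000

w1 = Kv₀ = (3·0 + 1·0 + 5·1; 1·0 + 3·0 + 6·1; 4·0 + 4·0 + 2·1) = (5, 6, 2)
w2 = Kw1 = (3·5 + 1·6 + 5·2; 1·5 + 3·6 + 6·2; 4·5 + 4·6 + 2·2) = (31, 35, 48)
w3 = Kw2 = (368, 424, 360)
Ratio at component: 360 / 48 = 7.5000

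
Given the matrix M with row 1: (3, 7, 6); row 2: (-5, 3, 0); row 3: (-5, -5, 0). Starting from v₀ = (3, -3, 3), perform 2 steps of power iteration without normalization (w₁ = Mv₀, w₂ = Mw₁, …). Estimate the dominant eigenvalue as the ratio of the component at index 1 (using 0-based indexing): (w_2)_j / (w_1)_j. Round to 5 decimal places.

w1 = Mv₀ = (3·3 + 7·(-3) + 6·3; (-5)·3 + 3·(-3) + 0·3; (-5)·3 + (-5)·(-3) + 0·3) = (6, -24, 0)
w2 = Mw1 = (3·6 + 7·(-24) + 6·0; (-5)·6 + 3·(-24) + 0·0; (-5)·6 + (-5)·(-24) + 0·0) = (-150, -102, 90)
Ratio at component: -102 / -24 = 4.25000

4.25000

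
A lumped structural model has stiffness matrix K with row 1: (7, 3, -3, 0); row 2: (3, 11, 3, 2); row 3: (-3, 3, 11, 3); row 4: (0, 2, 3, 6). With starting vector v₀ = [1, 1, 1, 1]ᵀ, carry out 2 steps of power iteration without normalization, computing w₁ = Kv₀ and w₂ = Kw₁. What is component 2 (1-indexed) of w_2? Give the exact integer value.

w1 = Kv₀ = (7, 19, 14, 11)
w2 = Kw1 = (64, 294, 223, 146)
The requested component of w2 is 294.

294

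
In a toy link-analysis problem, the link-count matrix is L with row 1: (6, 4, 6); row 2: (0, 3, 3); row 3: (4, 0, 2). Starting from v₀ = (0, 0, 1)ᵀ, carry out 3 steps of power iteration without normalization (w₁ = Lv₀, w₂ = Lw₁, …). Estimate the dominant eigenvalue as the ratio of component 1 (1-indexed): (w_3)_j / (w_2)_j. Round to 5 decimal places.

λ ≈ 9.80000

w1 = Lv₀ = (6, 3, 2)
w2 = Lw1 = (60, 15, 28)
w3 = Lw2 = (588, 129, 296)
Ratio at component: 588 / 60 = 9.80000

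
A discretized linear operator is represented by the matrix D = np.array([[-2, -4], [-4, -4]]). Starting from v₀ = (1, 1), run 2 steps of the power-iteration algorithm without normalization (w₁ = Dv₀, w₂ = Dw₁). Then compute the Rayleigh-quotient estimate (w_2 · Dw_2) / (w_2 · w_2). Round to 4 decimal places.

λ ≈ -7.1230

w1 = Dv₀ = ((-2)·1 + (-4)·1; (-4)·1 + (-4)·1) = (-6, -8)
w2 = Dw1 = ((-2)·(-6) + (-4)·(-8); (-4)·(-6) + (-4)·(-8)) = (44, 56)
Dw2 = (-312, -400)
w2·Dw2 = 44·(-312) + 56·(-400) = -36128; w2·w2 = 44·44 + 56·56 = 5072
λ ≈ -36128/5072 = -7.1230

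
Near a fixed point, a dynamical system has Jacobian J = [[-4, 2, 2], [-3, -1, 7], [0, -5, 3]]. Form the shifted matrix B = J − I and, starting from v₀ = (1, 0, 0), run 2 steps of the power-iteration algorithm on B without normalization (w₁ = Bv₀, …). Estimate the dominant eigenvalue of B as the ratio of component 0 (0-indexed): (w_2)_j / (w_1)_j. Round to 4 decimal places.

-3.8000

B = J − I has rows (-5, 2, 2); (-3, -2, 7); (0, -5, 2)
w1 = Bv₀ = ((-5)·1 + 2·0 + 2·0; (-3)·1 + (-2)·0 + 7·0; 0·1 + (-5)·0 + 2·0) = (-5, -3, 0)
w2 = Bw1 = ((-5)·(-5) + 2·(-3) + 2·0; (-3)·(-5) + (-2)·(-3) + 7·0; 0·(-5) + (-5)·(-3) + 2·0) = (19, 21, 15)
Ratio: 19/-5 = -3.8000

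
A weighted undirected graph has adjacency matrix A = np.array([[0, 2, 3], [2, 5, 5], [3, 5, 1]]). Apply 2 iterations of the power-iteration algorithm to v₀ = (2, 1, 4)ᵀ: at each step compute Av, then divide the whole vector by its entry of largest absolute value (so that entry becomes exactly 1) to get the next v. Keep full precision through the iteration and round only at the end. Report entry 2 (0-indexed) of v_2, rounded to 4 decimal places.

0.8145

Av0 = (14.00000, 29.00000, 15.00000); divide by 29.00000 → v1 = (0.48276, 1.00000, 0.51724)
Av1 = (3.55172, 8.55172, 6.96552); divide by 8.55172 → v2 = (0.41532, 1.00000, 0.81452)
Requested entry of v2: 202/248 = 0.8145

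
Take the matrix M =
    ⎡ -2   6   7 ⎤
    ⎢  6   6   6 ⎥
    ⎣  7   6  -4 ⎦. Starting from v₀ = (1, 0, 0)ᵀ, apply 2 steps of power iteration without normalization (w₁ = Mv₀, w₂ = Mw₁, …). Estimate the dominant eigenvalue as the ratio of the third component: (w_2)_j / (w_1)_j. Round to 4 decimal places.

w1 = Mv₀ = ((-2)·1 + 6·0 + 7·0; 6·1 + 6·0 + 6·0; 7·1 + 6·0 + (-4)·0) = (-2, 6, 7)
w2 = Mw1 = ((-2)·(-2) + 6·6 + 7·7; 6·(-2) + 6·6 + 6·7; 7·(-2) + 6·6 + (-4)·7) = (89, 66, -6)
Ratio at component: -6 / 7 = -0.8571

λ ≈ -0.8571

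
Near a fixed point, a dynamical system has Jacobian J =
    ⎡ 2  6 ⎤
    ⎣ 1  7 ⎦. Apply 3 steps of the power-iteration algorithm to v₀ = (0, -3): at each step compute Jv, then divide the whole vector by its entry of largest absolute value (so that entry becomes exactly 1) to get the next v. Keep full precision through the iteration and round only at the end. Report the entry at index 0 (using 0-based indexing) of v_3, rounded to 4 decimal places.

0.9977

Jv0 = (-18.00000, -21.00000); divide by -21.00000 → v1 = (0.85714, 1.00000)
Jv1 = (7.71429, 7.85714); divide by 7.85714 → v2 = (0.98182, 1.00000)
Jv2 = (7.96364, 7.98182); divide by 7.98182 → v3 = (0.99772, 1.00000)
Requested entry of v3: -1314/-1317 = 0.9977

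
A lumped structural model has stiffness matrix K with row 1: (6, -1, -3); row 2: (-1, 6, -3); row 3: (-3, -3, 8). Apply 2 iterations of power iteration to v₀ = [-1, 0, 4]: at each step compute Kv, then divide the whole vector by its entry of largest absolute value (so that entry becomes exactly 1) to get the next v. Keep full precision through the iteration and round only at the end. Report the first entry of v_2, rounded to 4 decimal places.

-0.5504

Kv0 = (-18.00000, -11.00000, 35.00000); divide by 35.00000 → v1 = (-0.51429, -0.31429, 1.00000)
Kv1 = (-5.77143, -4.37143, 10.48571); divide by 10.48571 → v2 = (-0.55041, -0.41689, 1.00000)
Requested entry of v2: -202/367 = -0.5504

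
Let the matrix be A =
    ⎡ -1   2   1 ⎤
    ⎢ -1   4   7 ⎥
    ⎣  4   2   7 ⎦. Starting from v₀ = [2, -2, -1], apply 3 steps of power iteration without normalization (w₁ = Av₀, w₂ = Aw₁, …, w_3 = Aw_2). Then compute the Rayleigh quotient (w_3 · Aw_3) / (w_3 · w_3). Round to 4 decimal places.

λ ≈ 10.3659

w1 = Av₀ = ((-1)·2 + 2·(-2) + 1·(-1); (-1)·2 + 4·(-2) + 7·(-1); 4·2 + 2·(-2) + 7·(-1)) = (-7, -17, -3)
w2 = Aw1 = ((-1)·(-7) + 2·(-17) + 1·(-3); (-1)·(-7) + 4·(-17) + 7·(-3); 4·(-7) + 2·(-17) + 7·(-3)) = (-30, -82, -83)
w3 = Aw2 = (-217, -879, -865)
Aw3 = (-2406, -9354, -8681)
w3·Aw3 = (-217)·(-2406) + (-879)·(-9354) + (-865)·(-8681) = 16253333; w3·w3 = (-217)·(-217) + (-879)·(-879) + (-865)·(-865) = 1567955
λ ≈ 16253333/1567955 = 10.3659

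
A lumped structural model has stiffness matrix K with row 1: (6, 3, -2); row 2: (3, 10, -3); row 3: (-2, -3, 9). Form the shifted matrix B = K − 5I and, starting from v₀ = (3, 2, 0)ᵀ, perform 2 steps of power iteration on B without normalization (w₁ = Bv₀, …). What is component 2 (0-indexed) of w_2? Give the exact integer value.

B = K − 5I has rows (1, 3, -2); (3, 5, -3); (-2, -3, 4)
w1 = Bv₀ = (9, 19, -12)
w2 = Bw1 = (90, 158, -123)
Requested component of w2: -123

-123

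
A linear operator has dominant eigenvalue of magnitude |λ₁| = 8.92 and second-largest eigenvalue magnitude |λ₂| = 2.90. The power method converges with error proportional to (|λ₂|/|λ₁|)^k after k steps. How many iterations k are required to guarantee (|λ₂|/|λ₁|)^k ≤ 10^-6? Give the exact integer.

13

|λ₂/λ₁| = 2.90/8.92 = 0.32511
Need k ≥ ln(10^-6) / ln(0.32511) = -13.8155 / -1.1236 ≈ 12.296
Smallest integer k satisfying the bound: 13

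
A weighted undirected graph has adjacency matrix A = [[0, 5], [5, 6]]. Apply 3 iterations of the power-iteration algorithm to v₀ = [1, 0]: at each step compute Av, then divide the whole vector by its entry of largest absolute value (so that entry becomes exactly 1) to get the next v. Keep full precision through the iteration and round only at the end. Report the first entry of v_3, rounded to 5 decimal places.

0.49180

Av0 = (0.000000, 5.000000); divide by 5.000000 → v1 = (0.000000, 1.000000)
Av1 = (5.000000, 6.000000); divide by 6.000000 → v2 = (0.833333, 1.000000)
Av2 = (5.000000, 10.166667); divide by 10.166667 → v3 = (0.491803, 1.000000)
Requested entry of v3: 150/305 = 0.49180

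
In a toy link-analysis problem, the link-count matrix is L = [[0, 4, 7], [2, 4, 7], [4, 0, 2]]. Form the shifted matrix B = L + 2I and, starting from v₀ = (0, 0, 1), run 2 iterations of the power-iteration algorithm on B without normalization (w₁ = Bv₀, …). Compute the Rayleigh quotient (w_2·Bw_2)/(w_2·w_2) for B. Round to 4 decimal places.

μ ≈ 11.1512

B = L + 2I has rows (2, 4, 7); (2, 6, 7); (4, 0, 4)
w1 = Bv₀ = (2·0 + 4·0 + 7·1; 2·0 + 6·0 + 7·1; 4·0 + 0·0 + 4·1) = (7, 7, 4)
w2 = Bw1 = (2·7 + 4·7 + 7·4; 2·7 + 6·7 + 7·4; 4·7 + 0·7 + 4·4) = (70, 84, 44)
Bw2 = (784, 952, 456)
w2·Bw2 = 154912; w2·w2 = 13892; μ ≈ 154912/13892 = 11.1512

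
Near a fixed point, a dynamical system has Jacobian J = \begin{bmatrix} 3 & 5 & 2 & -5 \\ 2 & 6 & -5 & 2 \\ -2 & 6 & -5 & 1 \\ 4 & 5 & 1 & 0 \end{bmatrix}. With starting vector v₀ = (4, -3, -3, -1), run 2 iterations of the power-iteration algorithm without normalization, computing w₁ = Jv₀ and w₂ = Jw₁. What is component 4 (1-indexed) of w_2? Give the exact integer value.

-13

w1 = Jv₀ = (-4, 3, -12, -2)
w2 = Jw1 = (-11, 66, 84, -13)
The requested component of w2 is -13.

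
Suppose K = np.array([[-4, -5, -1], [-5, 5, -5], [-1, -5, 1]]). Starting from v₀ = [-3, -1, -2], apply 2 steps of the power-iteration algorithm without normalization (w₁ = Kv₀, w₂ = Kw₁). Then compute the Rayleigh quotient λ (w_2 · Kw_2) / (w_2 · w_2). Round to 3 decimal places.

λ ≈ -4.976

w1 = Kv₀ = (19, 20, 6)
w2 = Kw1 = (-182, -25, -113)
Kw2 = (966, 1350, 194)
w2·Kw2 = (-182)·966 + (-25)·1350 + (-113)·194 = -231484; w2·w2 = (-182)·(-182) + (-25)·(-25) + (-113)·(-113) = 46518
λ ≈ -231484/46518 = -4.976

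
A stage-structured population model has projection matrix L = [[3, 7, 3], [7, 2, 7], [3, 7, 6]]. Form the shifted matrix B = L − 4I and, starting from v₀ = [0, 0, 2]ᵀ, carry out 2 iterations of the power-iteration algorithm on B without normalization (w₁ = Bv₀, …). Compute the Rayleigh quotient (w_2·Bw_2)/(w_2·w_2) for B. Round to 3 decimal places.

μ ≈ 8.150

B = L − 4I has rows (-1, 7, 3); (7, -2, 7); (3, 7, 2)
w1 = Bv₀ = ((-1)·0 + 7·0 + 3·2; 7·0 + (-2)·0 + 7·2; 3·0 + 7·0 + 2·2) = (6, 14, 4)
w2 = Bw1 = ((-1)·6 + 7·14 + 3·4; 7·6 + (-2)·14 + 7·4; 3·6 + 7·14 + 2·4) = (104, 42, 124)
Bw2 = (562, 1512, 854)
w2·Bw2 = 227848; w2·w2 = 27956; μ ≈ 227848/27956 = 8.150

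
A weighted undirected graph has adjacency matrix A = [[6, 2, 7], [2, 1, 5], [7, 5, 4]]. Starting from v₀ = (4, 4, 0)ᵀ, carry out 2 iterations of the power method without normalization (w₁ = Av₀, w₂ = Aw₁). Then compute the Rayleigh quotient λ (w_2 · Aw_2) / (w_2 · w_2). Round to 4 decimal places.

13.8081

w1 = Av₀ = (6·4 + 2·4 + 7·0; 2·4 + 1·4 + 5·0; 7·4 + 5·4 + 4·0) = (32, 12, 48)
w2 = Aw1 = (6·32 + 2·12 + 7·48; 2·32 + 1·12 + 5·48; 7·32 + 5·12 + 4·48) = (552, 316, 476)
Aw2 = (7276, 3800, 7348)
w2·Aw2 = 552·7276 + 316·3800 + 476·7348 = 8714800; w2·w2 = 552·552 + 316·316 + 476·476 = 631136
λ ≈ 8714800/631136 = 13.8081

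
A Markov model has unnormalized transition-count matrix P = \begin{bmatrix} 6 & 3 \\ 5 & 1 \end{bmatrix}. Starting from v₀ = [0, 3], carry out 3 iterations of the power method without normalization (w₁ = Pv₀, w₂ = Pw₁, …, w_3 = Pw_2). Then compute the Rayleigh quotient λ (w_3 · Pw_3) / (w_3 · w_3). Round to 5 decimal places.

w1 = Pv₀ = (9, 3)
w2 = Pw1 = (63, 48)
w3 = Pw2 = (522, 363)
Pw3 = (4221, 2973)
w3·Pw3 = 522·4221 + 363·2973 = 3282561; w3·w3 = 522·522 + 363·363 = 404253
λ ≈ 3282561/404253 = 8.12007

8.12007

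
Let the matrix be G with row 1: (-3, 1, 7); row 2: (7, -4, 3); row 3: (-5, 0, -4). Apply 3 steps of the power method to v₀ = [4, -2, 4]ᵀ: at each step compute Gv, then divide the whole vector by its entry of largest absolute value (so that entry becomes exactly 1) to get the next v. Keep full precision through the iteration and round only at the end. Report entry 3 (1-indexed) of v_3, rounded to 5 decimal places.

0.88615

Gv0 = (14.000000, 48.000000, -36.000000); divide by 48.000000 → v1 = (0.291667, 1.000000, -0.750000)
Gv1 = (-5.125000, -4.208333, 1.541667); divide by -5.125000 → v2 = (1.000000, 0.821138, -0.300813)
Gv2 = (-4.284553, 2.813008, -3.796748); divide by -4.284553 → v3 = (1.000000, -0.656546, 0.886148)
Requested entry of v3: 934/1054 = 0.88615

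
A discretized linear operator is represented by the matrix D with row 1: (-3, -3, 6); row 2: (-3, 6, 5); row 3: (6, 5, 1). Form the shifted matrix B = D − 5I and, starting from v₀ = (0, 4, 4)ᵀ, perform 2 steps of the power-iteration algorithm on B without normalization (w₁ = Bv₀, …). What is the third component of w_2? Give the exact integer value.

B = D − 5I has rows (-8, -3, 6); (-3, 1, 5); (6, 5, -4)
w1 = Bv₀ = ((-8)·0 + (-3)·4 + 6·4; (-3)·0 + 1·4 + 5·4; 6·0 + 5·4 + (-4)·4) = (12, 24, 4)
w2 = Bw1 = ((-8)·12 + (-3)·24 + 6·4; (-3)·12 + 1·24 + 5·4; 6·12 + 5·24 + (-4)·4) = (-144, 8, 176)
Requested component of w2: 176

176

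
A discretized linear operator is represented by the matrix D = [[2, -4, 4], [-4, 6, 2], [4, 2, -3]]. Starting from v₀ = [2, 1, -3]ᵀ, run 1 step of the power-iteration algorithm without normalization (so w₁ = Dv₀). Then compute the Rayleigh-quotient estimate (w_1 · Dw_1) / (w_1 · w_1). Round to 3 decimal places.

λ ≈ -6.346

w1 = Dv₀ = (2·2 + (-4)·1 + 4·(-3); (-4)·2 + 6·1 + 2·(-3); 4·2 + 2·1 + (-3)·(-3)) = (-12, -8, 19)
Dw1 = (84, 38, -121)
w1·Dw1 = (-12)·84 + (-8)·38 + 19·(-121) = -3611; w1·w1 = (-12)·(-12) + (-8)·(-8) + 19·19 = 569
λ ≈ -3611/569 = -6.346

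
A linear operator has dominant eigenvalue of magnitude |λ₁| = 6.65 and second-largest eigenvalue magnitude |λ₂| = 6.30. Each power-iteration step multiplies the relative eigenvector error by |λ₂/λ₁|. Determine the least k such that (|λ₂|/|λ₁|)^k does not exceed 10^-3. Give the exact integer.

128

|λ₂/λ₁| = 6.30/6.65 = 0.94737
Need k ≥ ln(10^-3) / ln(0.94737) = -6.9078 / -0.0541 ≈ 127.762
Smallest integer k satisfying the bound: 128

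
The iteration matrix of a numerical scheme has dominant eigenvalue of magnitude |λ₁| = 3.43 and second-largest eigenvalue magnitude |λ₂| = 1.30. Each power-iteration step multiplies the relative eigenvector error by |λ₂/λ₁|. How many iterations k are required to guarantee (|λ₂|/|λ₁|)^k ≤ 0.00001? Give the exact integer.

|λ₂/λ₁| = 1.30/3.43 = 0.37901
Need k ≥ ln(0.00001) / ln(0.37901) = -11.5129 / -0.9702 ≈ 11.867
Smallest integer k satisfying the bound: 12

12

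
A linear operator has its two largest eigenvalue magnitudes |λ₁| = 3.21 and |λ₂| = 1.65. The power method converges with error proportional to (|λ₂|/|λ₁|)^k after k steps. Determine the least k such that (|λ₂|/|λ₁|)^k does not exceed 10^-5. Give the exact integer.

|λ₂/λ₁| = 1.65/3.21 = 0.51402
Need k ≥ ln(10^-5) / ln(0.51402) = -11.5129 / -0.6655 ≈ 17.300
Smallest integer k satisfying the bound: 18

18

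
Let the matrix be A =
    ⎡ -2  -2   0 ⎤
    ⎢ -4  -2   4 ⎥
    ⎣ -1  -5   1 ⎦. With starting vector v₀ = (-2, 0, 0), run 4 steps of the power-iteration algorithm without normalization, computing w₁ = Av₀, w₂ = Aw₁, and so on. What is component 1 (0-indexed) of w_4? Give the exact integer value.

72

w1 = Av₀ = ((-2)·(-2) + (-2)·0 + 0·0; (-4)·(-2) + (-2)·0 + 4·0; (-1)·(-2) + (-5)·0 + 1·0) = (4, 8, 2)
w2 = Aw1 = ((-2)·4 + (-2)·8 + 0·2; (-4)·4 + (-2)·8 + 4·2; (-1)·4 + (-5)·8 + 1·2) = (-24, -24, -42)
w3 = Aw2 = (96, -24, 102)
w4 = Aw3 = (-144, 72, 126)
The requested component of w4 is 72.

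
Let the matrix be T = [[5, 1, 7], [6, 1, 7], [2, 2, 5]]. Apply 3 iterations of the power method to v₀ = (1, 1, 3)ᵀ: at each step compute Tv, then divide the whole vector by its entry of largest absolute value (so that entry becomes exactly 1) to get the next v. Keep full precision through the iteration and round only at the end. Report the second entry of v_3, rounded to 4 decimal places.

1.0000

Tv0 = (27.00000, 28.00000, 19.00000); divide by 28.00000 → v1 = (0.96429, 1.00000, 0.67857)
Tv1 = (10.57143, 11.53571, 7.32143); divide by 11.53571 → v2 = (0.91641, 1.00000, 0.63467)
Tv2 = (10.02477, 10.94118, 7.00619); divide by 10.94118 → v3 = (0.91624, 1.00000, 0.64035)
Requested entry of v3: 3534/3534 = 1.0000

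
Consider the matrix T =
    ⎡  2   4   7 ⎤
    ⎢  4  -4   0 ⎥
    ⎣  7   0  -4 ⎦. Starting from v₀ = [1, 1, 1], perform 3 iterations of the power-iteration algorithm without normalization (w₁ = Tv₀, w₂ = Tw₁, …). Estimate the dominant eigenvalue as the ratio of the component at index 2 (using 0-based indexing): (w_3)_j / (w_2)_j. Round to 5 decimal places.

0.16456

w1 = Tv₀ = (2·1 + 4·1 + 7·1; 4·1 + (-4)·1 + 0·1; 7·1 + 0·1 + (-4)·1) = (13, 0, 3)
w2 = Tw1 = (2·13 + 4·0 + 7·3; 4·13 + (-4)·0 + 0·3; 7·13 + 0·0 + (-4)·3) = (47, 52, 79)
w3 = Tw2 = (855, -20, 13)
Ratio at component: 13 / 79 = 0.16456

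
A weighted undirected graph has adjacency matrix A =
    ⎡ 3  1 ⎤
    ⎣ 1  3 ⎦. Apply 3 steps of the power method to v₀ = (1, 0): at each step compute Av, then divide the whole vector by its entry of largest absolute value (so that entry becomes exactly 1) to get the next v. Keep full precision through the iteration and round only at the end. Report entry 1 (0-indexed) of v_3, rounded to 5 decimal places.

0.77778

Av0 = (3.000000, 1.000000); divide by 3.000000 → v1 = (1.000000, 0.333333)
Av1 = (3.333333, 2.000000); divide by 3.333333 → v2 = (1.000000, 0.600000)
Av2 = (3.600000, 2.800000); divide by 3.600000 → v3 = (1.000000, 0.777778)
Requested entry of v3: 28/36 = 0.77778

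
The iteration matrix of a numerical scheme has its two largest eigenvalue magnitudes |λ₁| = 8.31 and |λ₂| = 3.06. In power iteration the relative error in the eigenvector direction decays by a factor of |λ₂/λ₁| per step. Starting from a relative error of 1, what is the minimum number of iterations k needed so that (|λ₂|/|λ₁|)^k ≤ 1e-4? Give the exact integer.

10

|λ₂/λ₁| = 3.06/8.31 = 0.36823
Need k ≥ ln(1e-4) / ln(0.36823) = -9.2103 / -0.9990 ≈ 9.219
Smallest integer k satisfying the bound: 10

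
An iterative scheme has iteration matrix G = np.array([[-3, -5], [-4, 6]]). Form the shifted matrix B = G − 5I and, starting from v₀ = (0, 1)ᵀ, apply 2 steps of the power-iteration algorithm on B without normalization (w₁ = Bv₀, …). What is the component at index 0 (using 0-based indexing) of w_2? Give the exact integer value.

35

B = G − 5I has rows (-8, -5); (-4, 1)
w1 = Bv₀ = ((-8)·0 + (-5)·1; (-4)·0 + 1·1) = (-5, 1)
w2 = Bw1 = ((-8)·(-5) + (-5)·1; (-4)·(-5) + 1·1) = (35, 21)
Requested component of w2: 35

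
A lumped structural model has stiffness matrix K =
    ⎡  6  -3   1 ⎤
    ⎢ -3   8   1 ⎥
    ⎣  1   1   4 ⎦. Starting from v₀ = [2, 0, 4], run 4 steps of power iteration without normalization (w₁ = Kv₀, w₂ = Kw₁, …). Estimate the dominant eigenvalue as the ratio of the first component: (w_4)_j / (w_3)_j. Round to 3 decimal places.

8.483

w1 = Kv₀ = (16, -2, 18)
w2 = Kw1 = (120, -46, 86)
w3 = Kw2 = (944, -642, 418)
w4 = Kw3 = (8008, -7550, 1974)
Ratio at component: 8008 / 944 = 8.483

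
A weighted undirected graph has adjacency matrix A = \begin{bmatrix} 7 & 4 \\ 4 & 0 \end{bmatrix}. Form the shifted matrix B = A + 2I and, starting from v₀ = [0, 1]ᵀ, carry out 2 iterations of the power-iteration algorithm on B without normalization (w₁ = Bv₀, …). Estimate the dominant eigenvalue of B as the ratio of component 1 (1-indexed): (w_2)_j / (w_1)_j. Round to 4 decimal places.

μ ≈ 11.0000

B = A + 2I has rows (9, 4); (4, 2)
w1 = Bv₀ = (9·0 + 4·1; 4·0 + 2·1) = (4, 2)
w2 = Bw1 = (9·4 + 4·2; 4·4 + 2·2) = (44, 20)
Ratio: 44/4 = 11.0000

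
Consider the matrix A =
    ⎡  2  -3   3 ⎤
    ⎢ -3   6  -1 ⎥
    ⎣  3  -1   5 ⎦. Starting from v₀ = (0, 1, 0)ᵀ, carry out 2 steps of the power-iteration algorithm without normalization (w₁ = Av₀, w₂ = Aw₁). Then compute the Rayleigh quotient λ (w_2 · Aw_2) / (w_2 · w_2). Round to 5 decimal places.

λ ≈ 8.84006

w1 = Av₀ = (2·0 + (-3)·1 + 3·0; (-3)·0 + 6·1 + (-1)·0; 3·0 + (-1)·1 + 5·0) = (-3, 6, -1)
w2 = Aw1 = (2·(-3) + (-3)·6 + 3·(-1); (-3)·(-3) + 6·6 + (-1)·(-1); 3·(-3) + (-1)·6 + 5·(-1)) = (-27, 46, -20)
Aw2 = (-252, 377, -227)
w2·Aw2 = (-27)·(-252) + 46·377 + (-20)·(-227) = 28686; w2·w2 = (-27)·(-27) + 46·46 + (-20)·(-20) = 3245
λ ≈ 28686/3245 = 8.84006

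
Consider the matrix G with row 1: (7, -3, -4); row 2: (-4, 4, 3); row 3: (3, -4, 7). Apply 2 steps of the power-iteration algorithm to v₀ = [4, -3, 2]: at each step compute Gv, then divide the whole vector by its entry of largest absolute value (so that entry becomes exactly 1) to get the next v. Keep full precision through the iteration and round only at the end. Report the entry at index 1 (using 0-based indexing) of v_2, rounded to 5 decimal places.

Gv0 = (29.000000, -22.000000, 38.000000); divide by 38.000000 → v1 = (0.763158, -0.578947, 1.000000)
Gv1 = (3.078947, -2.368421, 11.605263); divide by 11.605263 → v2 = (0.265306, -0.204082, 1.000000)
Requested entry of v2: -90/441 = -0.20408

-0.20408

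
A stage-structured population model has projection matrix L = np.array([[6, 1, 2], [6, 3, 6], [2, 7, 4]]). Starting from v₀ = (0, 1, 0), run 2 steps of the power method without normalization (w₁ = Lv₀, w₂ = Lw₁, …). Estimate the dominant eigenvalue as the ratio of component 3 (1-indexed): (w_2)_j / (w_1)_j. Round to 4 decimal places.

λ ≈ 7.2857

w1 = Lv₀ = (6·0 + 1·1 + 2·0; 6·0 + 3·1 + 6·0; 2·0 + 7·1 + 4·0) = (1, 3, 7)
w2 = Lw1 = (6·1 + 1·3 + 2·7; 6·1 + 3·3 + 6·7; 2·1 + 7·3 + 4·7) = (23, 57, 51)
Ratio at component: 51 / 7 = 7.2857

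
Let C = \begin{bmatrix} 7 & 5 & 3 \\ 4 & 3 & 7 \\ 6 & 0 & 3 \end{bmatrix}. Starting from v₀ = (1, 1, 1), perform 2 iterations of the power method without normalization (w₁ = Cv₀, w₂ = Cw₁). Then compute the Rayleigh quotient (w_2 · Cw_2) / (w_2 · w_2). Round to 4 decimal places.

λ ≈ 12.9247

w1 = Cv₀ = (7·1 + 5·1 + 3·1; 4·1 + 3·1 + 7·1; 6·1 + 0·1 + 3·1) = (15, 14, 9)
w2 = Cw1 = (7·15 + 5·14 + 3·9; 4·15 + 3·14 + 7·9; 6·15 + 0·14 + 3·9) = (202, 165, 117)
Cw2 = (2590, 2122, 1563)
w2·Cw2 = 202·2590 + 165·2122 + 117·1563 = 1056181; w2·w2 = 202·202 + 165·165 + 117·117 = 81718
λ ≈ 1056181/81718 = 12.9247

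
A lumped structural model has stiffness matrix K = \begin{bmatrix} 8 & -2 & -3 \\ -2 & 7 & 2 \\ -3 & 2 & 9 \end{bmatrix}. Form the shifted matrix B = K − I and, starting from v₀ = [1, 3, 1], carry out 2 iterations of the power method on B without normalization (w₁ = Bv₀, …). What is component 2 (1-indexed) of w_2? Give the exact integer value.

B = K − I has rows (7, -2, -3); (-2, 6, 2); (-3, 2, 8)
w1 = Bv₀ = (7·1 + (-2)·3 + (-3)·1; (-2)·1 + 6·3 + 2·1; (-3)·1 + 2·3 + 8·1) = (-2, 18, 11)
w2 = Bw1 = (7·(-2) + (-2)·18 + (-3)·11; (-2)·(-2) + 6·18 + 2·11; (-3)·(-2) + 2·18 + 8·11) = (-83, 134, 130)
Requested component of w2: 134

134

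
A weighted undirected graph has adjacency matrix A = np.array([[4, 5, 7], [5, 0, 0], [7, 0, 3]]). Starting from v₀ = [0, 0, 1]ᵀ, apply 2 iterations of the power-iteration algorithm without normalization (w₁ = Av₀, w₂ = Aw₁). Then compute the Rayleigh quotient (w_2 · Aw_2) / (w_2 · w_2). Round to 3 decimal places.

λ ≈ 10.963

w1 = Av₀ = (4·0 + 5·0 + 7·1; 5·0 + 0·0 + 0·1; 7·0 + 0·0 + 3·1) = (7, 0, 3)
w2 = Aw1 = (4·7 + 5·0 + 7·3; 5·7 + 0·0 + 0·3; 7·7 + 0·0 + 3·3) = (49, 35, 58)
Aw2 = (777, 245, 517)
w2·Aw2 = 49·777 + 35·245 + 58·517 = 76634; w2·w2 = 49·49 + 35·35 + 58·58 = 6990
λ ≈ 76634/6990 = 10.963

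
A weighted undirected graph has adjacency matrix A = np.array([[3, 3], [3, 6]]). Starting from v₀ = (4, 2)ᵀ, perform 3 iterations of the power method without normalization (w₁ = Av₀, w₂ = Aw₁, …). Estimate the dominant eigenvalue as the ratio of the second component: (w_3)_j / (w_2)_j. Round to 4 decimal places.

w1 = Av₀ = (3·4 + 3·2; 3·4 + 6·2) = (18, 24)
w2 = Aw1 = (3·18 + 3·24; 3·18 + 6·24) = (126, 198)
w3 = Aw2 = (972, 1566)
Ratio at component: 1566 / 198 = 7.9091

7.9091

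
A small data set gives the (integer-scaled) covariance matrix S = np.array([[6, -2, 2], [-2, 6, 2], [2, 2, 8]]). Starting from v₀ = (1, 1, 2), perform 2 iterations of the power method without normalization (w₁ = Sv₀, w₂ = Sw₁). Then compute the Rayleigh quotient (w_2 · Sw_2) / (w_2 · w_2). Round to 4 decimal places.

w1 = Sv₀ = (6·1 + (-2)·1 + 2·2; (-2)·1 + 6·1 + 2·2; 2·1 + 2·1 + 8·2) = (8, 8, 20)
w2 = Sw1 = (6·8 + (-2)·8 + 2·20; (-2)·8 + 6·8 + 2·20; 2·8 + 2·8 + 8·20) = (72, 72, 192)
Sw2 = (672, 672, 1824)
w2·Sw2 = 72·672 + 72·672 + 192·1824 = 446976; w2·w2 = 72·72 + 72·72 + 192·192 = 47232
λ ≈ 446976/47232 = 9.4634

λ ≈ 9.4634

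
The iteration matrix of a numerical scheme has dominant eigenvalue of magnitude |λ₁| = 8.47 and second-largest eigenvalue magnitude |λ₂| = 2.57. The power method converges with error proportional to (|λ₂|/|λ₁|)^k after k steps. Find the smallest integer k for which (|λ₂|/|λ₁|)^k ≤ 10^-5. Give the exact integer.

10

|λ₂/λ₁| = 2.57/8.47 = 0.30342
Need k ≥ ln(10^-5) / ln(0.30342) = -11.5129 / -1.1926 ≈ 9.653
Smallest integer k satisfying the bound: 10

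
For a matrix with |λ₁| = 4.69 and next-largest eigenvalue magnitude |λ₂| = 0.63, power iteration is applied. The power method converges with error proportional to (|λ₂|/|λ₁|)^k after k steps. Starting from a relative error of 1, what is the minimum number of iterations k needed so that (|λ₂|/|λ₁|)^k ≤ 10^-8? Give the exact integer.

10

|λ₂/λ₁| = 0.63/4.69 = 0.13433
Need k ≥ ln(10^-8) / ln(0.13433) = -18.4207 / -2.0075 ≈ 9.176
Smallest integer k satisfying the bound: 10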